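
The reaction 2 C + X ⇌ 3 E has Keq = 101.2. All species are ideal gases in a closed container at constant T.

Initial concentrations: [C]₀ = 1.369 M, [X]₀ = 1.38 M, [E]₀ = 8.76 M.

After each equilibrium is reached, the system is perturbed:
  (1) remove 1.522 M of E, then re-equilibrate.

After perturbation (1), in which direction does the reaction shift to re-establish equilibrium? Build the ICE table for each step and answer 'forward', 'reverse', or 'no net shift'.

Q₀ = 259.9 vs Keq = 101.2 ⇒ Q>K, reverse
Step 1:
                   C          X          E
  init         1.369       1.38       8.76
  Δ           0.4415     0.2207    -0.6622
  eq            1.81      1.601      8.098
  solve Keq expr → x = -0.2207; check Q = 101.2
Then remove 1.522 M of E.
Step 2:
                   C          X          E
  init          1.81      1.601      6.576
  Δ          -0.2849    -0.1425     0.4274
  eq           1.526      1.458      7.003
  solve Keq expr → x = 0.1425; check Q = 101.2

Direction: forward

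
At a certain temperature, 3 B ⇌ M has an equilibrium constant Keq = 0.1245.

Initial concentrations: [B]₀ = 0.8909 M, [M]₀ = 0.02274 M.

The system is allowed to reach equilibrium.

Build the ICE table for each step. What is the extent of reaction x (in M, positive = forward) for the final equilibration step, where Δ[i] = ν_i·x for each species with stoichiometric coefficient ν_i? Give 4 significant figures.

x = 0.0366 M

Q₀ = 0.03216 vs Keq = 0.1245 ⇒ Q<K, forward
Step 1:
                  B         M
  init       0.8909   0.02274
  Δ         -0.1098    0.0366
  eq         0.7811   0.05934
  solve Keq expr → x = 0.0366; check Q = 0.1245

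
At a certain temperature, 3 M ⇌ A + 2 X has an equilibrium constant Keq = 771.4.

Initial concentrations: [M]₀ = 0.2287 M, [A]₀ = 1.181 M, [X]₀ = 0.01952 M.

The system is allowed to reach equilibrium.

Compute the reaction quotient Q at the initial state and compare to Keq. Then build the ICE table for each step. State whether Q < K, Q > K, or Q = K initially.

Q₀ = 0.03762; Q < K (proceeds forward)

Q₀ = 0.03762 vs Keq = 771.4 ⇒ Q<K, forward
Step 1:
                  M         A         X
  I          0.2287     1.181   0.01952
  C         -0.1956    0.0652    0.1304
  E         0.03311     1.246    0.1499
  solve Keq expr → x = 0.0652; check Q = 771.4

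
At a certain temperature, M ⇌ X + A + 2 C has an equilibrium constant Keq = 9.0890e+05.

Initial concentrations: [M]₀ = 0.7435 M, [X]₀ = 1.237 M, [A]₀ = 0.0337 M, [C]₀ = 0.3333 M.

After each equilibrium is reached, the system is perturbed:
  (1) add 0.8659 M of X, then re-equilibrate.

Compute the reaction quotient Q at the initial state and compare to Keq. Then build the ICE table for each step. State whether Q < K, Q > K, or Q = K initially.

Q₀ = 0.006229; Q < K (proceeds forward)

Q₀ = 0.006229 vs Keq = 9.0890e+05 ⇒ Q<K, forward
Step 1:
                    M           X           A           C
  I            0.7435       1.237      0.0337      0.3333
  C           -0.7435      0.7435      0.7435       1.487
  E        5.6114e-06        1.98      0.7772        1.82
  solve Keq expr → x = 0.7435; check Q = 9.0890e+05
Then add 0.8659 M of X.
Step 2:
                    M           X           A           C
  I        5.6114e-06       2.846      0.7772        1.82
  C        2.4533e-06 -2.4533e-06 -2.4533e-06 -4.9066e-06
  E        8.0646e-06       2.846      0.7772        1.82
  solve Keq expr → x = -2.4533e-06; check Q = 9.0890e+05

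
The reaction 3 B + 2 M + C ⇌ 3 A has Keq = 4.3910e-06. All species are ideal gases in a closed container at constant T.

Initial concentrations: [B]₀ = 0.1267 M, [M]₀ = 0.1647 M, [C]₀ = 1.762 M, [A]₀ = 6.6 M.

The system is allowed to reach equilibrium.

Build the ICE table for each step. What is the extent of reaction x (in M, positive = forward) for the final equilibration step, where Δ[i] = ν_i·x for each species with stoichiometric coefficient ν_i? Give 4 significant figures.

Q₀ = 2.9574e+06 vs Keq = 4.3910e-06 ⇒ Q>K, reverse
Step 1:
                    B           M           C           A
  I            0.1267      0.1647       1.762         6.6
  C             6.175       4.116       2.058      -6.175
  E             6.301       4.281        3.82      0.4253
  solve Keq expr → x = -2.058; check Q = 4.3910e-06

x = -2.058 M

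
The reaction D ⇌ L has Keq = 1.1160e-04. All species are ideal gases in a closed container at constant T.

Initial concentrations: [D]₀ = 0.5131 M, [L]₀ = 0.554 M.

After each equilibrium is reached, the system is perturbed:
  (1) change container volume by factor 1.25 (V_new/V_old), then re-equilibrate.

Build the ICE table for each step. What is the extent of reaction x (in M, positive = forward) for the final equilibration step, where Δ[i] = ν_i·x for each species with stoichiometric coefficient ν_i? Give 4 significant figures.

x = 0 M

Q₀ = 1.08 vs Keq = 1.1160e-04 ⇒ Q>K, reverse
Step 1:
                  D         L
  init       0.5131     0.554
  Δ          0.5539   -0.5539
  eq          1.067 1.1908e-04
  solve Keq expr → x = -0.5539; check Q = 1.1160e-04
Then change container volume by factor 1.25 (V_new/V_old).
Step 2:
                  D         L
  init       0.8536 9.5260e-05
  Δ               0         0
  eq         0.8536 9.5260e-05
  solve Keq expr → x = 0; check Q = 1.1160e-04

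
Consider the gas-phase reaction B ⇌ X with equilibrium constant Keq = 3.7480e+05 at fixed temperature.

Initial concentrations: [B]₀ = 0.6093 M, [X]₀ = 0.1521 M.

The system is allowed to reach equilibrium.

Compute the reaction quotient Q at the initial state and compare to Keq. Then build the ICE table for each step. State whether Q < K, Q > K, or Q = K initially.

Q₀ = 0.2496; Q < K (proceeds forward)

Q₀ = 0.2496 vs Keq = 3.7480e+05 ⇒ Q<K, forward
Step 1:
                    B           X
  I            0.6093      0.1521
  C           -0.6093      0.6093
  E        2.0315e-06      0.7614
  solve Keq expr → x = 0.6093; check Q = 3.7480e+05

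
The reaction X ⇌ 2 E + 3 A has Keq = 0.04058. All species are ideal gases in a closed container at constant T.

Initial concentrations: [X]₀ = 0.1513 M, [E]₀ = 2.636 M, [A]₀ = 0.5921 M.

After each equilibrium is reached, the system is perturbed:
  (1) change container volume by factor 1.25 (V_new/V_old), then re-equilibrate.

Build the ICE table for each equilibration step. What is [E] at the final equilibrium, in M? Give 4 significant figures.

[E]_eq = 1.885 M

Q₀ = 9.533 vs Keq = 0.04058 ⇒ Q>K, reverse
Step 1:
                   X          E          A
  Initial     0.1513      2.636     0.5921
  Change      0.1535     -0.307    -0.4605
  Equil       0.3048      2.329     0.1316
  solve Keq expr → x = -0.1535; check Q = 0.04058
Then change container volume by factor 1.25 (V_new/V_old).
Step 2:
                   X          E          A
  Initial     0.2438      1.863     0.1053
  Change    -0.01107    0.02214    0.03321
  Equil       0.2328      1.885     0.1385
  solve Keq expr → x = 0.01107; check Q = 0.04058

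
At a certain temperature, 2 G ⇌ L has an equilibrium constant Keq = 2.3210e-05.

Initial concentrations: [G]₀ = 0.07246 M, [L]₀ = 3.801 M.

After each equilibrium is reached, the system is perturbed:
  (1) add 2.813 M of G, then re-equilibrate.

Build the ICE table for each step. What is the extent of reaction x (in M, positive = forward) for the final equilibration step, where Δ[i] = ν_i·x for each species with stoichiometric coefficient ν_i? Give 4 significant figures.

x = 0.001184 M

Q₀ = 723.9 vs Keq = 2.3210e-05 ⇒ Q>K, reverse
Step 1:
                    G           L
  init        0.07246       3.801
  Δ             7.599        -3.8
  eq            7.672    0.001366
  solve Keq expr → x = -3.8; check Q = 2.3210e-05
Then add 2.813 M of G.
Step 2:
                    G           L
  init          10.48    0.001366
  Δ         -0.002369    0.001184
  eq            10.48     0.00255
  solve Keq expr → x = 0.001184; check Q = 2.3210e-05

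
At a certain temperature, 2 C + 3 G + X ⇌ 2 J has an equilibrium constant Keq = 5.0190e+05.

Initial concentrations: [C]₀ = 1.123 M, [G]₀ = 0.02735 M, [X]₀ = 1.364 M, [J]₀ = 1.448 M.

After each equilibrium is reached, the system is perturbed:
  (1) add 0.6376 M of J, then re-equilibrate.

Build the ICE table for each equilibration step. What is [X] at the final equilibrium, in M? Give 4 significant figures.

[X]_eq = 1.361 M

Q₀ = 5.9579e+04 vs Keq = 5.0190e+05 ⇒ Q<K, forward
Step 1:
                  C         G         X         J
  Initial     1.123   0.02735     1.364     1.448
  Change  -0.009175  -0.01376 -0.004587  0.009175
  Equil       1.114   0.01359     1.359     1.457
  solve Keq expr → x = 0.004587; check Q = 5.0190e+05
Then add 0.6376 M of J.
Step 2:
                  C         G         X         J
  Initial     1.114   0.01359     1.359     2.095
  Change    0.00245  0.003676  0.001225  -0.00245
  Equil       1.116   0.01726     1.361     2.092
  solve Keq expr → x = -0.001225; check Q = 5.0190e+05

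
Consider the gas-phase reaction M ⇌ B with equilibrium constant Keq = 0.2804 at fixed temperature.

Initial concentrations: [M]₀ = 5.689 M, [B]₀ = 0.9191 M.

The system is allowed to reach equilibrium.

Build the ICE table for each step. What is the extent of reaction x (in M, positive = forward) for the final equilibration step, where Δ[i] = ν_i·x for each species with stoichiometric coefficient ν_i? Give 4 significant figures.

x = 0.528 M

Q₀ = 0.1616 vs Keq = 0.2804 ⇒ Q<K, forward
Step 1:
                   M          B
  Initial      5.689     0.9191
  Change      -0.528      0.528
  Equil        5.161      1.447
  solve Keq expr → x = 0.528; check Q = 0.2804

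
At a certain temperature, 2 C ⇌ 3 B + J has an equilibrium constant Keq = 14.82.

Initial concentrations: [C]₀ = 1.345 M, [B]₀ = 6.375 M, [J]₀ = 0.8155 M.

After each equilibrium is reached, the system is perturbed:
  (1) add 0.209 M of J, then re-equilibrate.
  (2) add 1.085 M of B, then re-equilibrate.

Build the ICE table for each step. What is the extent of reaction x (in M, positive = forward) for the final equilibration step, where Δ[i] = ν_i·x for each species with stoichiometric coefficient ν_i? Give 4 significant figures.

Q₀ = 116.8 vs Keq = 14.82 ⇒ Q>K, reverse
Step 1:
                  C         B         J
  init        1.345     6.375    0.8155
  Δ          0.7431    -1.115   -0.3716
  eq          2.088      5.26    0.4439
  solve Keq expr → x = -0.3716; check Q = 14.82
Then add 0.209 M of J.
Step 2:
                  C         B         J
  init        2.088      5.26    0.6529
  Δ          0.1477   -0.2215  -0.07385
  eq          2.236     5.039    0.5791
  solve Keq expr → x = -0.07385; check Q = 14.82
Then add 1.085 M of B.
Step 3:
                  C         B         J
  init        2.236     6.124    0.5791
  Δ          0.2277   -0.3416   -0.1139
  eq          2.464     5.782    0.4652
  solve Keq expr → x = -0.1139; check Q = 14.82

x = -0.1139 M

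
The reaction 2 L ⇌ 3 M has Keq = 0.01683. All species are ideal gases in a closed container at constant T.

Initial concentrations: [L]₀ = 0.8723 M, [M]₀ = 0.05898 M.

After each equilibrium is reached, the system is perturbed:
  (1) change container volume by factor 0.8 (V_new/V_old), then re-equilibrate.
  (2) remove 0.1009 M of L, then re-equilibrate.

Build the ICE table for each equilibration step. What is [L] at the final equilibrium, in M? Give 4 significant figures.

[L]_eq = 0.8816 M

Q₀ = 2.6964e-04 vs Keq = 0.01683 ⇒ Q<K, forward
Step 1:
                   L          M
  Initial     0.8723    0.05898
  Change      -0.104      0.156
  Equil       0.7683      0.215
  solve Keq expr → x = 0.052; check Q = 0.01683
Then change container volume by factor 0.8 (V_new/V_old).
Step 2:
                   L          M
  Initial     0.9604     0.2687
  Change     0.01151   -0.01727
  Equil       0.9719     0.2514
  solve Keq expr → x = -0.005757; check Q = 0.01683
Then remove 0.1009 M of L.
Step 3:
                   L          M
  Initial      0.871     0.2514
  Change     0.01056   -0.01583
  Equil       0.8816     0.2356
  solve Keq expr → x = -0.005278; check Q = 0.01683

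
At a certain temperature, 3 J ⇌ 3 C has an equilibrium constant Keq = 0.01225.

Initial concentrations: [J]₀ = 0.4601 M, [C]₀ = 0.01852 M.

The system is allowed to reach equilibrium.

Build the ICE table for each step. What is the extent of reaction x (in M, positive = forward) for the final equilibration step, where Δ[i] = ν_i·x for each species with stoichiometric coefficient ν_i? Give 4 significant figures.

x = 0.02371 M

Q₀ = 6.5218e-05 vs Keq = 0.01225 ⇒ Q<K, forward
Step 1:
                    J           C
  I            0.4601     0.01852
  C          -0.07114     0.07114
  E             0.389     0.08966
  solve Keq expr → x = 0.02371; check Q = 0.01225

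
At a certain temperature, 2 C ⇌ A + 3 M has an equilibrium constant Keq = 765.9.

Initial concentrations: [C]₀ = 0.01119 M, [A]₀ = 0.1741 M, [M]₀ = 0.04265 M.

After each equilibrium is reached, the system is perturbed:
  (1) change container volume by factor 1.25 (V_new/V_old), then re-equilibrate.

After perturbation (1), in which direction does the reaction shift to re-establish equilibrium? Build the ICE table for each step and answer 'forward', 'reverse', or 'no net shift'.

Direction: forward

Q₀ = 0.1079 vs Keq = 765.9 ⇒ Q<K, forward
Step 1:
                  C         A         M
  Initial   0.01119    0.1741   0.04265
  Change   -0.01097  0.005485   0.01645
  Equil   2.2003e-04    0.1796    0.0591
  solve Keq expr → x = 0.005485; check Q = 765.9
Then change container volume by factor 1.25 (V_new/V_old).
Step 2:
                  C         A         M
  Initial 1.7603e-04    0.1437   0.04728
  Change  -3.4962e-05 1.7481e-05 5.2443e-05
  Equil   1.4106e-04    0.1437   0.04734
  solve Keq expr → x = 1.7481e-05; check Q = 765.9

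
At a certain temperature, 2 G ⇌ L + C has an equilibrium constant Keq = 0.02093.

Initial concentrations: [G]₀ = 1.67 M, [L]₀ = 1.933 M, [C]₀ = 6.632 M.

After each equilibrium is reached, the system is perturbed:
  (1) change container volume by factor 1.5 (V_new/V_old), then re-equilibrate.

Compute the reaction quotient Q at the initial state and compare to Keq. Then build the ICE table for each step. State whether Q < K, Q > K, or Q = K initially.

Q₀ = 4.597; Q > K (proceeds reverse)

Q₀ = 4.597 vs Keq = 0.02093 ⇒ Q>K, reverse
Step 1:
                  G         L         C
  Initial      1.67     1.933     6.632
  Change      3.623    -1.811    -1.811
  Equil       5.293    0.1216     4.821
  solve Keq expr → x = -1.811; check Q = 0.02093
Then change container volume by factor 1.5 (V_new/V_old).
Step 2:
                  G         L         C
  Initial     3.528   0.08108     3.214
  Change          0         0         0
  Equil       3.528   0.08108     3.214
  solve Keq expr → x = 0; check Q = 0.02093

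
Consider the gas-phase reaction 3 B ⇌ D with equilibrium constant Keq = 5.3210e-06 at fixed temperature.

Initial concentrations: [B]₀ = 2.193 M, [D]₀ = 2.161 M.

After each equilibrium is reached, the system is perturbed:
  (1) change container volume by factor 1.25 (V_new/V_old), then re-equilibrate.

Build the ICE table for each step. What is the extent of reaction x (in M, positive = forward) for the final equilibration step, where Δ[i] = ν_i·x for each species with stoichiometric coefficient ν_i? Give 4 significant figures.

Q₀ = 0.2049 vs Keq = 5.3210e-06 ⇒ Q>K, reverse
Step 1:
                   B          D
  I            2.193      2.161
  C            6.473     -2.158
  E            8.666   0.003463
  solve Keq expr → x = -2.158; check Q = 5.3210e-06
Then change container volume by factor 1.25 (V_new/V_old).
Step 2:
                   B          D
  I            6.932    0.00277
  C         0.002985 -9.9491e-04
  E            6.935   0.001775
  solve Keq expr → x = -9.9491e-04; check Q = 5.3210e-06

x = -9.9491e-04 M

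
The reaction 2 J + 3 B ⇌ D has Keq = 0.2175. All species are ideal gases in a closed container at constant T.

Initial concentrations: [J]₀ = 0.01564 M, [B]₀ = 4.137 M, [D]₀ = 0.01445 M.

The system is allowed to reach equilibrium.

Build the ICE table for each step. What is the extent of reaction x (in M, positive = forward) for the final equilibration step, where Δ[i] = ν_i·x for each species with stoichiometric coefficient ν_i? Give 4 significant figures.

Q₀ = 0.8343 vs Keq = 0.2175 ⇒ Q>K, reverse
Step 1:
                  J         B         D
  Initial   0.01564     4.137   0.01445
  Change   0.009396   0.01409 -0.004698
  Equil     0.02504     4.151  0.009752
  solve Keq expr → x = -0.004698; check Q = 0.2175

x = -0.004698 M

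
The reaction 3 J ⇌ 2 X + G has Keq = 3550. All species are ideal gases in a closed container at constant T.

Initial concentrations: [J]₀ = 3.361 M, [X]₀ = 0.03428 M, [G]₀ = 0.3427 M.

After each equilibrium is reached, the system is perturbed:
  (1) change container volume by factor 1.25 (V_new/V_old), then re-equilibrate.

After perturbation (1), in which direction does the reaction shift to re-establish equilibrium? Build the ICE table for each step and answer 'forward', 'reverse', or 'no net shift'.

Direction: no net shift

Q₀ = 1.0607e-05 vs Keq = 3550 ⇒ Q<K, forward
Step 1:
                   J          X          G
  init         3.361    0.03428     0.3427
  Δ           -3.237      2.158      1.079
  eq          0.1244      2.192      1.422
  solve Keq expr → x = 1.079; check Q = 3550
Then change container volume by factor 1.25 (V_new/V_old).
Step 2:
                   J          X          G
  init        0.0995      1.754      1.137
  Δ                0          0          0
  eq          0.0995      1.754      1.137
  solve Keq expr → x = 0; check Q = 3550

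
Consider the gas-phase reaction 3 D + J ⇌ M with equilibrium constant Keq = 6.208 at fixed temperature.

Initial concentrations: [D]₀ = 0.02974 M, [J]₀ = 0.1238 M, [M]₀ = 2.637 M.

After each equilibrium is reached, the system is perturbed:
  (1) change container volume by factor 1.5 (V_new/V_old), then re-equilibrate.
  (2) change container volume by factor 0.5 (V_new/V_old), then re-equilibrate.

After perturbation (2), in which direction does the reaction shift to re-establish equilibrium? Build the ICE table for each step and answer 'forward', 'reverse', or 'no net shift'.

Direction: forward

Q₀ = 8.0978e+05 vs Keq = 6.208 ⇒ Q>K, reverse
Step 1:
                   D          J          M
  Initial    0.02974     0.1238      2.637
  Change      0.9244     0.3081    -0.3081
  Equil       0.9541     0.4319      2.329
  solve Keq expr → x = -0.3081; check Q = 6.208
Then change container volume by factor 1.5 (V_new/V_old).
Step 2:
                   D          J          M
  Initial     0.6361     0.2879      1.553
  Change      0.2308    0.07694   -0.07694
  Equil       0.8669     0.3649      1.476
  solve Keq expr → x = -0.07694; check Q = 6.208
Then change container volume by factor 0.5 (V_new/V_old).
Step 3:
                   D          J          M
  Initial      1.734     0.7298      2.951
  Change      -0.718    -0.2393     0.2393
  Equil        1.016     0.4904      3.191
  solve Keq expr → x = 0.2393; check Q = 6.208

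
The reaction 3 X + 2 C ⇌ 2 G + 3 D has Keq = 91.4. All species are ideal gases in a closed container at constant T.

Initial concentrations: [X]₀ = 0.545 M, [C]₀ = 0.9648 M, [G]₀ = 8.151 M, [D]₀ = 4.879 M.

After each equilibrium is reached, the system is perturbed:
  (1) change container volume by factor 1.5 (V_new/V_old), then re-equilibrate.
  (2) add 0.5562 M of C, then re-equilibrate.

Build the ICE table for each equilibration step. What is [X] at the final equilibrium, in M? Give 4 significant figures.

[X]_eq = 1.123 M

Q₀ = 5.1209e+04 vs Keq = 91.4 ⇒ Q>K, reverse
Step 1:
                    X           C           G           D
  Initial       0.545      0.9648       8.151       4.879
  Change         1.37      0.9133     -0.9133       -1.37
  Equil         1.915       1.878       7.238       3.509
  solve Keq expr → x = -0.4566; check Q = 91.4
Then change container volume by factor 1.5 (V_new/V_old).
Step 2:
                    X           C           G           D
  Initial       1.277       1.252       4.825       2.339
  Change            0           0           0           0
  Equil         1.277       1.252       4.825       2.339
  solve Keq expr → x = 0; check Q = 91.4
Then add 0.5562 M of C.
Step 3:
                    X           C           G           D
  Initial       1.277       1.808       4.825       2.339
  Change      -0.1538     -0.1026      0.1026      0.1538
  Equil         1.123       1.706       4.928       2.493
  solve Keq expr → x = 0.05128; check Q = 91.4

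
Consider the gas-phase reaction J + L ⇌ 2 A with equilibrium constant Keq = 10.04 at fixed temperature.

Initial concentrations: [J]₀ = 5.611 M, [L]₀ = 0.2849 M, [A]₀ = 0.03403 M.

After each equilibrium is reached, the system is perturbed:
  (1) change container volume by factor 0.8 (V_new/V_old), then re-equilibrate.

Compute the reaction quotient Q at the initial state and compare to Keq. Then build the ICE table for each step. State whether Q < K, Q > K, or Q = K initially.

Q₀ = 7.2442e-04 vs Keq = 10.04 ⇒ Q<K, forward
Step 1:
                   J          L          A
  I            5.611     0.2849    0.03403
  C          -0.2784    -0.2784     0.5568
  E            5.333   0.006519     0.5908
  solve Keq expr → x = 0.2784; check Q = 10.04
Then change container volume by factor 0.8 (V_new/V_old).
Step 2:
                   J          L          A
  I            6.666   0.008149     0.7385
  C                0          0          0
  E            6.666   0.008149     0.7385
  solve Keq expr → x = 0; check Q = 10.04

Q₀ = 7.2442e-04; Q < K (proceeds forward)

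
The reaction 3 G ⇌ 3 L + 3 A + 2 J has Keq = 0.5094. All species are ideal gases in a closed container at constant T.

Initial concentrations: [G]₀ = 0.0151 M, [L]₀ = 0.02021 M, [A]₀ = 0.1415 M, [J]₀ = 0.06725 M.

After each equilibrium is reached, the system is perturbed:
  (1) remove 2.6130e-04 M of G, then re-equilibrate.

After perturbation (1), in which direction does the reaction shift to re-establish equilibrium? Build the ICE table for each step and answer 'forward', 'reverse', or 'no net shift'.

Q₀ = 3.0720e-05 vs Keq = 0.5094 ⇒ Q<K, forward
Step 1:
                   G          L          A          J
  init        0.0151    0.02021     0.1415    0.06725
  Δ          -0.0139     0.0139     0.0139   0.009269
  eq        0.001196    0.03411     0.1554    0.07652
  solve Keq expr → x = 0.004635; check Q = 0.5094
Then remove 2.6130e-04 M of G.
Step 2:
                   G          L          A          J
  init    9.3511e-04    0.03411     0.1554    0.07652
  Δ       2.4895e-04 -2.4895e-04 -2.4895e-04 -1.6597e-04
  eq        0.001184    0.03386     0.1552    0.07635
  solve Keq expr → x = -8.2984e-05; check Q = 0.5094

Direction: reverse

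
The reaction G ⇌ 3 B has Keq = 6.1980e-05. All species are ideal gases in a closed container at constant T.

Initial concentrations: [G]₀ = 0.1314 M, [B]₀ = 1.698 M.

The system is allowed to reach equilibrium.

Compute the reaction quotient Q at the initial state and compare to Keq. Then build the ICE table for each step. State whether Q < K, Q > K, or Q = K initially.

Q₀ = 37.26 vs Keq = 6.1980e-05 ⇒ Q>K, reverse
Step 1:
                    G           B
  I            0.1314       1.698
  C            0.5544      -1.663
  E            0.6858      0.0349
  solve Keq expr → x = -0.5544; check Q = 6.1980e-05

Q₀ = 37.26; Q > K (proceeds reverse)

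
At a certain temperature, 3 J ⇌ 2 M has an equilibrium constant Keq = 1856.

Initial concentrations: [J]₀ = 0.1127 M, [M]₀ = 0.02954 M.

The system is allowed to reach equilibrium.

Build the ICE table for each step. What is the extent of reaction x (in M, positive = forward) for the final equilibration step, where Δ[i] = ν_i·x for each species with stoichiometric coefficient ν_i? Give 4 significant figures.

x = 0.03198 M

Q₀ = 0.6096 vs Keq = 1856 ⇒ Q<K, forward
Step 1:
                    J           M
  Initial      0.1127     0.02954
  Change     -0.09594     0.06396
  Equil       0.01676      0.0935
  solve Keq expr → x = 0.03198; check Q = 1856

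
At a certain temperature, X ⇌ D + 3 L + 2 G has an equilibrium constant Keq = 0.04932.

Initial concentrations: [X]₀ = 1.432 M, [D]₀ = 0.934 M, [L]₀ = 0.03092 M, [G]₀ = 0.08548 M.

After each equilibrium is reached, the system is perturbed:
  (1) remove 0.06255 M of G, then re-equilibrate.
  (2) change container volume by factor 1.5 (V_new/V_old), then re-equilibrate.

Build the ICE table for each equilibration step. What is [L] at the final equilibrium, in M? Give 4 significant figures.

Q₀ = 1.4088e-07 vs Keq = 0.04932 ⇒ Q<K, forward
Step 1:
                    X           D           L           G
  Initial       1.432       0.934     0.03092     0.08548
  Change      -0.1959      0.1959      0.5878      0.3918
  Equil         1.236        1.13      0.6187      0.4773
  solve Keq expr → x = 0.1959; check Q = 0.04932
Then remove 0.06255 M of G.
Step 2:
                    X           D           L           G
  Initial       1.236        1.13      0.6187      0.4148
  Change     -0.01112     0.01112     0.03337     0.02225
  Equil         1.225       1.141      0.6521       0.437
  solve Keq expr → x = 0.01112; check Q = 0.04932
Then change container volume by factor 1.5 (V_new/V_old).
Step 3:
                    X           D           L           G
  Initial      0.8166      0.7607      0.4347      0.2913
  Change     -0.06548     0.06548      0.1965       0.131
  Equil        0.7512      0.8262      0.6312      0.4223
  solve Keq expr → x = 0.06548; check Q = 0.04932

[L]_eq = 0.6312 M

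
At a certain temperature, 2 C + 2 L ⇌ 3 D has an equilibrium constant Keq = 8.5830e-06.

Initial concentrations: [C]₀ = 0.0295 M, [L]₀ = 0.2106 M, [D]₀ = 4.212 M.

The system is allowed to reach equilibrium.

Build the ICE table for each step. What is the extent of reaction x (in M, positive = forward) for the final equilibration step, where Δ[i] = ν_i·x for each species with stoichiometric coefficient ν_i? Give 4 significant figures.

Q₀ = 1.9360e+06 vs Keq = 8.5830e-06 ⇒ Q>K, reverse
Step 1:
                    C           L           D
  init         0.0295      0.2106       4.212
  Δ             2.752       2.752      -4.128
  eq            2.782       2.963     0.08354
  solve Keq expr → x = -1.376; check Q = 8.5830e-06

x = -1.376 M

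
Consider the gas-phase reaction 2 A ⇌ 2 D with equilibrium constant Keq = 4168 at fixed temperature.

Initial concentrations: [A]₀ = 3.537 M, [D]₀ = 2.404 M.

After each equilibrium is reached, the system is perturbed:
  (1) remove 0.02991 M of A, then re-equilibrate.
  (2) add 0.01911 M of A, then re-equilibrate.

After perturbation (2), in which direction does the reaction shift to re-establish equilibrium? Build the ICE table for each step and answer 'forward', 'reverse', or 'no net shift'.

Direction: forward

Q₀ = 0.462 vs Keq = 4168 ⇒ Q<K, forward
Step 1:
                   A          D
  Initial      3.537      2.404
  Change      -3.446      3.446
  Equil      0.09062       5.85
  solve Keq expr → x = 1.723; check Q = 4168
Then remove 0.02991 M of A.
Step 2:
                   A          D
  Initial    0.06071       5.85
  Change     0.02945   -0.02945
  Equil      0.09016      5.821
  solve Keq expr → x = -0.01473; check Q = 4168
Then add 0.01911 M of A.
Step 3:
                   A          D
  Initial     0.1093      5.821
  Change    -0.01882    0.01882
  Equil      0.09045       5.84
  solve Keq expr → x = 0.009409; check Q = 4168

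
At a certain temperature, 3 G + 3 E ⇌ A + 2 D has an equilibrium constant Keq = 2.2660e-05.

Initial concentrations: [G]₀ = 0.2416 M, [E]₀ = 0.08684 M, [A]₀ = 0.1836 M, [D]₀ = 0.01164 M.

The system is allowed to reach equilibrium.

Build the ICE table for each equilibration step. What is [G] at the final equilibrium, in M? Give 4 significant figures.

[G]_eq = 0.259 M

Q₀ = 2.694 vs Keq = 2.2660e-05 ⇒ Q>K, reverse
Step 1:
                    G           E           A           D
  Initial      0.2416     0.08684      0.1836     0.01164
  Change      0.01738     0.01738   -0.005795    -0.01159
  Equil         0.259      0.1042      0.1778  5.0064e-05
  solve Keq expr → x = -0.005795; check Q = 2.2660e-05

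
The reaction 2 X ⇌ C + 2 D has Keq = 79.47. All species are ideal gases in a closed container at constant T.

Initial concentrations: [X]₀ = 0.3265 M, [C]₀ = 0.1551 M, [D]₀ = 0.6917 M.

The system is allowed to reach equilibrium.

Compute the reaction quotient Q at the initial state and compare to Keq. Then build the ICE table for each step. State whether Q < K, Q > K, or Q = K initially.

Q₀ = 0.6961 vs Keq = 79.47 ⇒ Q<K, forward
Step 1:
                   X          C          D
  Initial     0.3265     0.1551     0.6917
  Change     -0.2686     0.1343     0.2686
  Equil      0.05795     0.2894     0.9603
  solve Keq expr → x = 0.1343; check Q = 79.47

Q₀ = 0.6961; Q < K (proceeds forward)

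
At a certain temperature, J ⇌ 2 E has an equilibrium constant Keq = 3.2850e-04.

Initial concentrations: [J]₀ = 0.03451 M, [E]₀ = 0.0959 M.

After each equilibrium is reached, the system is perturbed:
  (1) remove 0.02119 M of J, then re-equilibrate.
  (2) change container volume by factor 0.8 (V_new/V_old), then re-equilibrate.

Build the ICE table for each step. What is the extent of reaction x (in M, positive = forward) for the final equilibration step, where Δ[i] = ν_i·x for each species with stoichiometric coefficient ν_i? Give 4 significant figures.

x = -2.8589e-04 M

Q₀ = 0.2665 vs Keq = 3.2850e-04 ⇒ Q>K, reverse
Step 1:
                  J         E
  I         0.03451    0.0959
  C         0.04539  -0.09078
  E          0.0799  0.005123
  solve Keq expr → x = -0.04539; check Q = 3.2850e-04
Then remove 0.02119 M of J.
Step 2:
                  J         E
  I         0.05871  0.005123
  C       3.5909e-04 -7.1819e-04
  E         0.05907  0.004405
  solve Keq expr → x = -3.5909e-04; check Q = 3.2850e-04
Then change container volume by factor 0.8 (V_new/V_old).
Step 3:
                  J         E
  I         0.07383  0.005506
  C       2.8589e-04 -5.7178e-04
  E         0.07412  0.004934
  solve Keq expr → x = -2.8589e-04; check Q = 3.2850e-04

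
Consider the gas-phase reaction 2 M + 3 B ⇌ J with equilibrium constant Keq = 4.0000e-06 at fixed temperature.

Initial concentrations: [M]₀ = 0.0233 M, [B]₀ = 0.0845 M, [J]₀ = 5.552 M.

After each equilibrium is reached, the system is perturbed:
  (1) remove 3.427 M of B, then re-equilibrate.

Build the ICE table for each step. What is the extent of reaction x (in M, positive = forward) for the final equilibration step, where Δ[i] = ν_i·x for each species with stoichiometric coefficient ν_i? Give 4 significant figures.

x = -0.3304 M

Q₀ = 1.6950e+07 vs Keq = 4.0000e-06 ⇒ Q>K, reverse
Step 1:
                  M         B         J
  Initial    0.0233    0.0845     5.552
  Change      9.241     13.86    -4.621
  Equil       9.265     13.95    0.9313
  solve Keq expr → x = -4.621; check Q = 4.0000e-06
Then remove 3.427 M of B.
Step 2:
                  M         B         J
  Initial     9.265     10.52    0.9313
  Change     0.6608    0.9911   -0.3304
  Equil       9.925     11.51     0.601
  solve Keq expr → x = -0.3304; check Q = 4.0000e-06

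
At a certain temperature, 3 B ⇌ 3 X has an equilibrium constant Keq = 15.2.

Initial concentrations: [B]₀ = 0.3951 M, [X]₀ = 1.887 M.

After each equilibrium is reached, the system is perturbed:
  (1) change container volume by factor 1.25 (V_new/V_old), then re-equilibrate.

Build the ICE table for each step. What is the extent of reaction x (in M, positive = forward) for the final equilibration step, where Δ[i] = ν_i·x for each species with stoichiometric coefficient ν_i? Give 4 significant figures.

x = 0 M

Q₀ = 108.9 vs Keq = 15.2 ⇒ Q>K, reverse
Step 1:
                    B           X
  init         0.3951       1.887
  Δ            0.2612     -0.2612
  eq           0.6563       1.626
  solve Keq expr → x = -0.08707; check Q = 15.2
Then change container volume by factor 1.25 (V_new/V_old).
Step 2:
                    B           X
  init         0.5251       1.301
  Δ                 0           0
  eq           0.5251       1.301
  solve Keq expr → x = 0; check Q = 15.2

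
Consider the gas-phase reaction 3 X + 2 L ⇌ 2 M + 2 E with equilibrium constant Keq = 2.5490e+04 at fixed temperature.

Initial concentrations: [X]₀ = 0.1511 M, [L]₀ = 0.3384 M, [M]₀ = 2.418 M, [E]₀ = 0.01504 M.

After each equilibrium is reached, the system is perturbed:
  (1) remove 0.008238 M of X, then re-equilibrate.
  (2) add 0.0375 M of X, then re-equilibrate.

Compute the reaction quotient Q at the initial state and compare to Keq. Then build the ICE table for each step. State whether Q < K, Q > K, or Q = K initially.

Q₀ = 3.348; Q < K (proceeds forward)

Q₀ = 3.348 vs Keq = 2.5490e+04 ⇒ Q<K, forward
Step 1:
                  X         L         M         E
  I          0.1511    0.3384     2.418   0.01504
  C         -0.1192  -0.07944   0.07944   0.07944
  E         0.03194     0.259     2.497   0.09448
  solve Keq expr → x = 0.03972; check Q = 2.5490e+04
Then remove 0.008238 M of X.
Step 2:
                  X         L         M         E
  I          0.0237     0.259     2.497   0.09448
  C        0.006813  0.004542 -0.004542 -0.004542
  E         0.03051    0.2635     2.493   0.08994
  solve Keq expr → x = -0.002271; check Q = 2.5490e+04
Then add 0.0375 M of X.
Step 3:
                  X         L         M         E
  I         0.06801    0.2635     2.493   0.08994
  C        -0.03086  -0.02057   0.02057   0.02057
  E         0.03715    0.2429     2.513    0.1105
  solve Keq expr → x = 0.01029; check Q = 2.5490e+04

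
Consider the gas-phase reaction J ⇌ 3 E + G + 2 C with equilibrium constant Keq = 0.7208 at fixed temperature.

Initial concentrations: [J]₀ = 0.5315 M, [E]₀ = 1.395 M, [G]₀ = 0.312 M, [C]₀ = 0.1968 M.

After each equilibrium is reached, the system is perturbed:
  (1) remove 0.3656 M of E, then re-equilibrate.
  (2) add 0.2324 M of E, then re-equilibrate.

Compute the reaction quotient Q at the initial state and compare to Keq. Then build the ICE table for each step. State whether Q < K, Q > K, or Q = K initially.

Q₀ = 0.06172 vs Keq = 0.7208 ⇒ Q<K, forward
Step 1:
                    J           E           G           C
  init         0.5315       1.395       0.312      0.1968
  Δ          -0.09923      0.2977     0.09923      0.1985
  eq           0.4323       1.693      0.4112      0.3953
  solve Keq expr → x = 0.09923; check Q = 0.7208
Then remove 0.3656 M of E.
Step 2:
                    J           E           G           C
  init         0.4323       1.327      0.4112      0.3953
  Δ          -0.03548      0.1064     0.03548     0.07095
  eq           0.3968       1.434      0.4467      0.4662
  solve Keq expr → x = 0.03548; check Q = 0.7208
Then add 0.2324 M of E.
Step 3:
                    J           E           G           C
  init         0.3968       1.666      0.4467      0.4662
  Δ           0.02334    -0.07003    -0.02334    -0.04669
  eq           0.4201       1.596      0.4234      0.4195
  solve Keq expr → x = -0.02334; check Q = 0.7208

Q₀ = 0.06172; Q < K (proceeds forward)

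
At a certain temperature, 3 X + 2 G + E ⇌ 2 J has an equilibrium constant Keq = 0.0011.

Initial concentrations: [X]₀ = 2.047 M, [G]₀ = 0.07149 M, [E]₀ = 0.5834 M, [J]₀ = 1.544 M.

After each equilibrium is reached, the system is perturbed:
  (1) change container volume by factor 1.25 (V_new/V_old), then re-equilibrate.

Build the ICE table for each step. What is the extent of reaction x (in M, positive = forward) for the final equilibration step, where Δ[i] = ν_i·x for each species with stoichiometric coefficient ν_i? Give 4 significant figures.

x = -0.03641 M

Q₀ = 93.21 vs Keq = 0.0011 ⇒ Q>K, reverse
Step 1:
                  X         G         E         J
  init        2.047   0.07149    0.5834     1.544
  Δ           1.798     1.199    0.5993    -1.199
  eq          3.845      1.27     1.183    0.3454
  solve Keq expr → x = -0.5993; check Q = 0.0011
Then change container volume by factor 1.25 (V_new/V_old).
Step 2:
                  X         G         E         J
  init        3.076     1.016    0.9462    0.2763
  Δ          0.1092   0.07281   0.03641  -0.07281
  eq          3.185     1.089    0.9826    0.2035
  solve Keq expr → x = -0.03641; check Q = 0.0011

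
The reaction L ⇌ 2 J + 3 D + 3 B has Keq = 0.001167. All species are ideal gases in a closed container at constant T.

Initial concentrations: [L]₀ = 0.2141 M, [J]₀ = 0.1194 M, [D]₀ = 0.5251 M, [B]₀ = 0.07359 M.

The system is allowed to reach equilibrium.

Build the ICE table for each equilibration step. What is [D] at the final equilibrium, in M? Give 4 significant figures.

Q₀ = 3.8422e-06 vs Keq = 0.001167 ⇒ Q<K, forward
Step 1:
                  L         J         D         B
  Initial    0.2141    0.1194    0.5251   0.07359
  Change   -0.05189    0.1038    0.1557    0.1557
  Equil      0.1622    0.2232    0.6808    0.2292
  solve Keq expr → x = 0.05189; check Q = 0.001167

[D]_eq = 0.6808 M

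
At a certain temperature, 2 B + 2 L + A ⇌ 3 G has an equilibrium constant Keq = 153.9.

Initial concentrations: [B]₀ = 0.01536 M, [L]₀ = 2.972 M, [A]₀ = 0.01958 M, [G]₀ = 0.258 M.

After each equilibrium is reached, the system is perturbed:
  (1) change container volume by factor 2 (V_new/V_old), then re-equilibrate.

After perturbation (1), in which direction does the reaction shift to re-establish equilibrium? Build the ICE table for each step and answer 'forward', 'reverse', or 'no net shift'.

Direction: reverse

Q₀ = 420.9 vs Keq = 153.9 ⇒ Q>K, reverse
Step 1:
                   B          L          A          G
  init       0.01536      2.972    0.01958      0.258
  Δ         0.006703   0.006703   0.003352   -0.01005
  eq         0.02206      2.979    0.02293     0.2479
  solve Keq expr → x = -0.003352; check Q = 153.9
Then change container volume by factor 2 (V_new/V_old).
Step 2:
                   B          L          A          G
  init       0.01103      1.489    0.01147      0.124
  Δ         0.006267   0.006267   0.003134  -0.009401
  eq          0.0173      1.496     0.0146     0.1146
  solve Keq expr → x = -0.003134; check Q = 153.9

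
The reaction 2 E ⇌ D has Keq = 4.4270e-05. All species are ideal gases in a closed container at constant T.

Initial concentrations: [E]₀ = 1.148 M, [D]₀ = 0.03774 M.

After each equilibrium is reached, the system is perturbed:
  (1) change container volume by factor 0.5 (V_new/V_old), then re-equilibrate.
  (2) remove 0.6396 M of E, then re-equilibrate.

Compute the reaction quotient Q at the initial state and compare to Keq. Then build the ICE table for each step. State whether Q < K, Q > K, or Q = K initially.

Q₀ = 0.02864 vs Keq = 4.4270e-05 ⇒ Q>K, reverse
Step 1:
                    E           D
  I             1.148     0.03774
  C           0.07535    -0.03767
  E             1.223  6.6254e-05
  solve Keq expr → x = -0.03767; check Q = 4.4270e-05
Then change container volume by factor 0.5 (V_new/V_old).
Step 2:
                    E           D
  I             2.447  1.3251e-04
  C       -2.6490e-04  1.3245e-04
  E             2.446  2.6496e-04
  solve Keq expr → x = 1.3245e-04; check Q = 4.4270e-05
Then remove 0.6396 M of E.
Step 3:
                    E           D
  I             1.807  2.6496e-04
  C        2.4079e-04 -1.2039e-04
  E             1.807  1.4456e-04
  solve Keq expr → x = -1.2039e-04; check Q = 4.4270e-05

Q₀ = 0.02864; Q > K (proceeds reverse)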